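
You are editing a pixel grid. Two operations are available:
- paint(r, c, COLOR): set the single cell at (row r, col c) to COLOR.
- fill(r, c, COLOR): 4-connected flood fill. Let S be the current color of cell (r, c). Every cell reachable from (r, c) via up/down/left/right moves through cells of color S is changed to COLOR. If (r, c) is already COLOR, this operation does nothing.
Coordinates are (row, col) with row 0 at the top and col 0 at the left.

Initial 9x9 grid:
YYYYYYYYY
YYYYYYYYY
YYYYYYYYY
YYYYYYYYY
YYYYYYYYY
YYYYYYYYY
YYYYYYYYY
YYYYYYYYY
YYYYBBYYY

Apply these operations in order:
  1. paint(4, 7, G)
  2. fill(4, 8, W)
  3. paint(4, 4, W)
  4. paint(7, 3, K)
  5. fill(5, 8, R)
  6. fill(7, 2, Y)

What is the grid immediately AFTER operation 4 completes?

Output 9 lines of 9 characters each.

Answer: WWWWWWWWW
WWWWWWWWW
WWWWWWWWW
WWWWWWWWW
WWWWWWWGW
WWWWWWWWW
WWWWWWWWW
WWWKWWWWW
WWWWBBWWW

Derivation:
After op 1 paint(4,7,G):
YYYYYYYYY
YYYYYYYYY
YYYYYYYYY
YYYYYYYYY
YYYYYYYGY
YYYYYYYYY
YYYYYYYYY
YYYYYYYYY
YYYYBBYYY
After op 2 fill(4,8,W) [78 cells changed]:
WWWWWWWWW
WWWWWWWWW
WWWWWWWWW
WWWWWWWWW
WWWWWWWGW
WWWWWWWWW
WWWWWWWWW
WWWWWWWWW
WWWWBBWWW
After op 3 paint(4,4,W):
WWWWWWWWW
WWWWWWWWW
WWWWWWWWW
WWWWWWWWW
WWWWWWWGW
WWWWWWWWW
WWWWWWWWW
WWWWWWWWW
WWWWBBWWW
After op 4 paint(7,3,K):
WWWWWWWWW
WWWWWWWWW
WWWWWWWWW
WWWWWWWWW
WWWWWWWGW
WWWWWWWWW
WWWWWWWWW
WWWKWWWWW
WWWWBBWWW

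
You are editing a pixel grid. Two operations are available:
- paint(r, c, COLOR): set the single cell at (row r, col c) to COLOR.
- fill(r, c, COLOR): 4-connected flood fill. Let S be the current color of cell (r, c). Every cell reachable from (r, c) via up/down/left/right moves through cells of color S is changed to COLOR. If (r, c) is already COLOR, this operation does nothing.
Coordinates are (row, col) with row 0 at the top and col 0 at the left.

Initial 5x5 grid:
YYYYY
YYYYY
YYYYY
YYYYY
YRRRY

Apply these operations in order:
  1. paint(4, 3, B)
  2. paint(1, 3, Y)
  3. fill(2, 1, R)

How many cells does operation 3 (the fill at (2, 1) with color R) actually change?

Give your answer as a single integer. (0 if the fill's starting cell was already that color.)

After op 1 paint(4,3,B):
YYYYY
YYYYY
YYYYY
YYYYY
YRRBY
After op 2 paint(1,3,Y):
YYYYY
YYYYY
YYYYY
YYYYY
YRRBY
After op 3 fill(2,1,R) [22 cells changed]:
RRRRR
RRRRR
RRRRR
RRRRR
RRRBR

Answer: 22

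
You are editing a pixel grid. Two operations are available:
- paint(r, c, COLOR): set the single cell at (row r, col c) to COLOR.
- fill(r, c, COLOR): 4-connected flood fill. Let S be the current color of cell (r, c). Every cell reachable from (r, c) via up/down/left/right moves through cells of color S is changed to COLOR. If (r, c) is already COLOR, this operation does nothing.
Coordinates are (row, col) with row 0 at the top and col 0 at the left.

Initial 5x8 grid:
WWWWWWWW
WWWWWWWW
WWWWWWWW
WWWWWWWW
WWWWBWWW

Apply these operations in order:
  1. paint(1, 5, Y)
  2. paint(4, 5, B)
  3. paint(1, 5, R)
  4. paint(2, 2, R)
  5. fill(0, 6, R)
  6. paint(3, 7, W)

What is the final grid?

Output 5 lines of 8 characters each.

Answer: RRRRRRRR
RRRRRRRR
RRRRRRRR
RRRRRRRW
RRRRBBRR

Derivation:
After op 1 paint(1,5,Y):
WWWWWWWW
WWWWWYWW
WWWWWWWW
WWWWWWWW
WWWWBWWW
After op 2 paint(4,5,B):
WWWWWWWW
WWWWWYWW
WWWWWWWW
WWWWWWWW
WWWWBBWW
After op 3 paint(1,5,R):
WWWWWWWW
WWWWWRWW
WWWWWWWW
WWWWWWWW
WWWWBBWW
After op 4 paint(2,2,R):
WWWWWWWW
WWWWWRWW
WWRWWWWW
WWWWWWWW
WWWWBBWW
After op 5 fill(0,6,R) [36 cells changed]:
RRRRRRRR
RRRRRRRR
RRRRRRRR
RRRRRRRR
RRRRBBRR
After op 6 paint(3,7,W):
RRRRRRRR
RRRRRRRR
RRRRRRRR
RRRRRRRW
RRRRBBRR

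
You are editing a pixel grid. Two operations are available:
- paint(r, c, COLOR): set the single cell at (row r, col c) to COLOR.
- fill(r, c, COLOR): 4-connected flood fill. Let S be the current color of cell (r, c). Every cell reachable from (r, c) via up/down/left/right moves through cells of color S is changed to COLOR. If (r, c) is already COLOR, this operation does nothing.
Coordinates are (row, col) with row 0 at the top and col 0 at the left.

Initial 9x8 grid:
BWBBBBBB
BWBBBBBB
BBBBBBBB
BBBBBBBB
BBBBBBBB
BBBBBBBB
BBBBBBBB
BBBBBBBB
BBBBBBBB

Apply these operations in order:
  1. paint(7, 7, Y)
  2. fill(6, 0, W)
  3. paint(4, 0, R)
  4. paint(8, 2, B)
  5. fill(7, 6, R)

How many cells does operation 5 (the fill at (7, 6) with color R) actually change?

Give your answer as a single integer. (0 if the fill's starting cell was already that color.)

Answer: 69

Derivation:
After op 1 paint(7,7,Y):
BWBBBBBB
BWBBBBBB
BBBBBBBB
BBBBBBBB
BBBBBBBB
BBBBBBBB
BBBBBBBB
BBBBBBBY
BBBBBBBB
After op 2 fill(6,0,W) [69 cells changed]:
WWWWWWWW
WWWWWWWW
WWWWWWWW
WWWWWWWW
WWWWWWWW
WWWWWWWW
WWWWWWWW
WWWWWWWY
WWWWWWWW
After op 3 paint(4,0,R):
WWWWWWWW
WWWWWWWW
WWWWWWWW
WWWWWWWW
RWWWWWWW
WWWWWWWW
WWWWWWWW
WWWWWWWY
WWWWWWWW
After op 4 paint(8,2,B):
WWWWWWWW
WWWWWWWW
WWWWWWWW
WWWWWWWW
RWWWWWWW
WWWWWWWW
WWWWWWWW
WWWWWWWY
WWBWWWWW
After op 5 fill(7,6,R) [69 cells changed]:
RRRRRRRR
RRRRRRRR
RRRRRRRR
RRRRRRRR
RRRRRRRR
RRRRRRRR
RRRRRRRR
RRRRRRRY
RRBRRRRR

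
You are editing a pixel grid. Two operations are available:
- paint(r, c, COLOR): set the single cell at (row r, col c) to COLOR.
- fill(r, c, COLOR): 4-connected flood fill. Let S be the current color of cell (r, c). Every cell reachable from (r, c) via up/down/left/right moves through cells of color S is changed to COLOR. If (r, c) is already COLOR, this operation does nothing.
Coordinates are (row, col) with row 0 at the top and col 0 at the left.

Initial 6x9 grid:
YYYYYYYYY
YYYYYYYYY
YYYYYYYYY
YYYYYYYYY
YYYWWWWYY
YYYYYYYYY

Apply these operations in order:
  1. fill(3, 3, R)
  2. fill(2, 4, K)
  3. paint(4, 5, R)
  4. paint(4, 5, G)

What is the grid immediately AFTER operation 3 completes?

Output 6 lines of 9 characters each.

Answer: KKKKKKKKK
KKKKKKKKK
KKKKKKKKK
KKKKKKKKK
KKKWWRWKK
KKKKKKKKK

Derivation:
After op 1 fill(3,3,R) [50 cells changed]:
RRRRRRRRR
RRRRRRRRR
RRRRRRRRR
RRRRRRRRR
RRRWWWWRR
RRRRRRRRR
After op 2 fill(2,4,K) [50 cells changed]:
KKKKKKKKK
KKKKKKKKK
KKKKKKKKK
KKKKKKKKK
KKKWWWWKK
KKKKKKKKK
After op 3 paint(4,5,R):
KKKKKKKKK
KKKKKKKKK
KKKKKKKKK
KKKKKKKKK
KKKWWRWKK
KKKKKKKKK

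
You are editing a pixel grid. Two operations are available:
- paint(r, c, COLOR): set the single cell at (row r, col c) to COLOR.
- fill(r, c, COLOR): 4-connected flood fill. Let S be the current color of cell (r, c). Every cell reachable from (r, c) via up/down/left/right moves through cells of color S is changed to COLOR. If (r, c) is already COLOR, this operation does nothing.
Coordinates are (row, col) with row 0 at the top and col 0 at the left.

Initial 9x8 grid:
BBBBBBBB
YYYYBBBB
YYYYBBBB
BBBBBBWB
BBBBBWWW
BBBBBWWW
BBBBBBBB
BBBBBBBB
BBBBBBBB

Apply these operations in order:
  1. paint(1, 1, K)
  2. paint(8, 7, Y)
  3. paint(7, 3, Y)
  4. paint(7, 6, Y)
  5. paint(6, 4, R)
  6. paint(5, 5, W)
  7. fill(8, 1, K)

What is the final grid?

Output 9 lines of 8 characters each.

After op 1 paint(1,1,K):
BBBBBBBB
YKYYBBBB
YYYYBBBB
BBBBBBWB
BBBBBWWW
BBBBBWWW
BBBBBBBB
BBBBBBBB
BBBBBBBB
After op 2 paint(8,7,Y):
BBBBBBBB
YKYYBBBB
YYYYBBBB
BBBBBBWB
BBBBBWWW
BBBBBWWW
BBBBBBBB
BBBBBBBB
BBBBBBBY
After op 3 paint(7,3,Y):
BBBBBBBB
YKYYBBBB
YYYYBBBB
BBBBBBWB
BBBBBWWW
BBBBBWWW
BBBBBBBB
BBBYBBBB
BBBBBBBY
After op 4 paint(7,6,Y):
BBBBBBBB
YKYYBBBB
YYYYBBBB
BBBBBBWB
BBBBBWWW
BBBBBWWW
BBBBBBBB
BBBYBBYB
BBBBBBBY
After op 5 paint(6,4,R):
BBBBBBBB
YKYYBBBB
YYYYBBBB
BBBBBBWB
BBBBBWWW
BBBBBWWW
BBBBRBBB
BBBYBBYB
BBBBBBBY
After op 6 paint(5,5,W):
BBBBBBBB
YKYYBBBB
YYYYBBBB
BBBBBBWB
BBBBBWWW
BBBBBWWW
BBBBRBBB
BBBYBBYB
BBBBBBBY
After op 7 fill(8,1,K) [53 cells changed]:
KKKKKKKK
YKYYKKKK
YYYYKKKK
KKKKKKWK
KKKKKWWW
KKKKKWWW
KKKKRKKK
KKKYKKYK
KKKKKKKY

Answer: KKKKKKKK
YKYYKKKK
YYYYKKKK
KKKKKKWK
KKKKKWWW
KKKKKWWW
KKKKRKKK
KKKYKKYK
KKKKKKKY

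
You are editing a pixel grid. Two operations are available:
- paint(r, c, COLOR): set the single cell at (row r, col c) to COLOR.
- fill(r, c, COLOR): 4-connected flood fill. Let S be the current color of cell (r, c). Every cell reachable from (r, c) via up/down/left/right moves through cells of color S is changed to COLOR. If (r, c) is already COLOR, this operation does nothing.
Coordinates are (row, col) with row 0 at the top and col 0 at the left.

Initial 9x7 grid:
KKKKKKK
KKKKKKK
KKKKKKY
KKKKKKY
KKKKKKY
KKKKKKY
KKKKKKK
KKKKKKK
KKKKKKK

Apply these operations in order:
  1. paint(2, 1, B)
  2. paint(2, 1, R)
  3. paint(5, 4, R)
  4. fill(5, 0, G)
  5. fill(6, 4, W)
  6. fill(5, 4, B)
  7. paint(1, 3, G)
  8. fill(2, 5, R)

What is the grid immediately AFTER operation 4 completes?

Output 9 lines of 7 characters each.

After op 1 paint(2,1,B):
KKKKKKK
KKKKKKK
KBKKKKY
KKKKKKY
KKKKKKY
KKKKKKY
KKKKKKK
KKKKKKK
KKKKKKK
After op 2 paint(2,1,R):
KKKKKKK
KKKKKKK
KRKKKKY
KKKKKKY
KKKKKKY
KKKKKKY
KKKKKKK
KKKKKKK
KKKKKKK
After op 3 paint(5,4,R):
KKKKKKK
KKKKKKK
KRKKKKY
KKKKKKY
KKKKKKY
KKKKRKY
KKKKKKK
KKKKKKK
KKKKKKK
After op 4 fill(5,0,G) [57 cells changed]:
GGGGGGG
GGGGGGG
GRGGGGY
GGGGGGY
GGGGGGY
GGGGRGY
GGGGGGG
GGGGGGG
GGGGGGG

Answer: GGGGGGG
GGGGGGG
GRGGGGY
GGGGGGY
GGGGGGY
GGGGRGY
GGGGGGG
GGGGGGG
GGGGGGG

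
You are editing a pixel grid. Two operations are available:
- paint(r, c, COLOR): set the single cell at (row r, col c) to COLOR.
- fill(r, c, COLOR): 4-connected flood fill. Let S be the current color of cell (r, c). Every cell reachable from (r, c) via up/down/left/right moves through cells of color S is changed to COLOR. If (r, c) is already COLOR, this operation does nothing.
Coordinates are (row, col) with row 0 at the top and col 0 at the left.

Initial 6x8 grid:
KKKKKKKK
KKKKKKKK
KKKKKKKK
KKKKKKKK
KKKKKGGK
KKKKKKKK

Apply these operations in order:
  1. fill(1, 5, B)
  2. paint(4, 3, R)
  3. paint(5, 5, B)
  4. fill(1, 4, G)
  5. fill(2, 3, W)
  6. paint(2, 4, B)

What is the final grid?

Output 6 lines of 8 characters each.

Answer: WWWWWWWW
WWWWWWWW
WWWWBWWW
WWWWWWWW
WWWRWWWW
WWWWWWWW

Derivation:
After op 1 fill(1,5,B) [46 cells changed]:
BBBBBBBB
BBBBBBBB
BBBBBBBB
BBBBBBBB
BBBBBGGB
BBBBBBBB
After op 2 paint(4,3,R):
BBBBBBBB
BBBBBBBB
BBBBBBBB
BBBBBBBB
BBBRBGGB
BBBBBBBB
After op 3 paint(5,5,B):
BBBBBBBB
BBBBBBBB
BBBBBBBB
BBBBBBBB
BBBRBGGB
BBBBBBBB
After op 4 fill(1,4,G) [45 cells changed]:
GGGGGGGG
GGGGGGGG
GGGGGGGG
GGGGGGGG
GGGRGGGG
GGGGGGGG
After op 5 fill(2,3,W) [47 cells changed]:
WWWWWWWW
WWWWWWWW
WWWWWWWW
WWWWWWWW
WWWRWWWW
WWWWWWWW
After op 6 paint(2,4,B):
WWWWWWWW
WWWWWWWW
WWWWBWWW
WWWWWWWW
WWWRWWWW
WWWWWWWW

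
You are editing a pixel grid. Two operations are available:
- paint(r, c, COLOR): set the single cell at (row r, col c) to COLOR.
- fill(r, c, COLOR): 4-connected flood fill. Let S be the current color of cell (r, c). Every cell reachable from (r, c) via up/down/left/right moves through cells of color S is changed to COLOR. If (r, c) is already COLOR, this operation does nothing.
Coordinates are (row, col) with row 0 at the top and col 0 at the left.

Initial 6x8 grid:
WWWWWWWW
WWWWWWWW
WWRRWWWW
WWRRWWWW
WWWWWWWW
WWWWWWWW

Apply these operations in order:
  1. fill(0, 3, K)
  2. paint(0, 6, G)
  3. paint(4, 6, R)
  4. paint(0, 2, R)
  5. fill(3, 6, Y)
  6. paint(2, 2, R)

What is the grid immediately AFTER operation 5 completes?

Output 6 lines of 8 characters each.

Answer: YYRYYYGY
YYYYYYYY
YYRRYYYY
YYRRYYYY
YYYYYYRY
YYYYYYYY

Derivation:
After op 1 fill(0,3,K) [44 cells changed]:
KKKKKKKK
KKKKKKKK
KKRRKKKK
KKRRKKKK
KKKKKKKK
KKKKKKKK
After op 2 paint(0,6,G):
KKKKKKGK
KKKKKKKK
KKRRKKKK
KKRRKKKK
KKKKKKKK
KKKKKKKK
After op 3 paint(4,6,R):
KKKKKKGK
KKKKKKKK
KKRRKKKK
KKRRKKKK
KKKKKKRK
KKKKKKKK
After op 4 paint(0,2,R):
KKRKKKGK
KKKKKKKK
KKRRKKKK
KKRRKKKK
KKKKKKRK
KKKKKKKK
After op 5 fill(3,6,Y) [41 cells changed]:
YYRYYYGY
YYYYYYYY
YYRRYYYY
YYRRYYYY
YYYYYYRY
YYYYYYYY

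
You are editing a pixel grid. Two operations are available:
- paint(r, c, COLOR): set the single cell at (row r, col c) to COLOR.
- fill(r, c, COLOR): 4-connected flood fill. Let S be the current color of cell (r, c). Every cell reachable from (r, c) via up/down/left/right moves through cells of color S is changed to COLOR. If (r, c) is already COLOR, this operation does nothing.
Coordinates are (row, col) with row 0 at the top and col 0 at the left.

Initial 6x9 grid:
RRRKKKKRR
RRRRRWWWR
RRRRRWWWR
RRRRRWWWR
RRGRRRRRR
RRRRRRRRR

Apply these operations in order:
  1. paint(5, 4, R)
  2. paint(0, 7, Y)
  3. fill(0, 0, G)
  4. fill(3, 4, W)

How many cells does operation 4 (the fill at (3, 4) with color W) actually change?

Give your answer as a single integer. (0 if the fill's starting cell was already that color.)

After op 1 paint(5,4,R):
RRRKKKKRR
RRRRRWWWR
RRRRRWWWR
RRRRRWWWR
RRGRRRRRR
RRRRRRRRR
After op 2 paint(0,7,Y):
RRRKKKKYR
RRRRRWWWR
RRRRRWWWR
RRRRRWWWR
RRGRRRRRR
RRRRRRRRR
After op 3 fill(0,0,G) [39 cells changed]:
GGGKKKKYG
GGGGGWWWG
GGGGGWWWG
GGGGGWWWG
GGGGGGGGG
GGGGGGGGG
After op 4 fill(3,4,W) [40 cells changed]:
WWWKKKKYW
WWWWWWWWW
WWWWWWWWW
WWWWWWWWW
WWWWWWWWW
WWWWWWWWW

Answer: 40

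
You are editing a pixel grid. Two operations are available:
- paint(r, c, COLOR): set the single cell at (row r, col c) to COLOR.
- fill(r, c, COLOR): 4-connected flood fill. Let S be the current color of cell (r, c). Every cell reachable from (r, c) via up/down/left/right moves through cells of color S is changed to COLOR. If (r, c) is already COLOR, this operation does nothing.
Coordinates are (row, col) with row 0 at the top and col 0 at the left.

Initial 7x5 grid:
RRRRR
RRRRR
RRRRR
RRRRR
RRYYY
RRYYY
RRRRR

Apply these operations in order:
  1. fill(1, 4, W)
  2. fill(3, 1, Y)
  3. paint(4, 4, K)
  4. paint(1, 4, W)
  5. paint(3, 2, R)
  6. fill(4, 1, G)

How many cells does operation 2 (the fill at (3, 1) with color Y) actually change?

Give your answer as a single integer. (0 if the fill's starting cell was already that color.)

Answer: 29

Derivation:
After op 1 fill(1,4,W) [29 cells changed]:
WWWWW
WWWWW
WWWWW
WWWWW
WWYYY
WWYYY
WWWWW
After op 2 fill(3,1,Y) [29 cells changed]:
YYYYY
YYYYY
YYYYY
YYYYY
YYYYY
YYYYY
YYYYY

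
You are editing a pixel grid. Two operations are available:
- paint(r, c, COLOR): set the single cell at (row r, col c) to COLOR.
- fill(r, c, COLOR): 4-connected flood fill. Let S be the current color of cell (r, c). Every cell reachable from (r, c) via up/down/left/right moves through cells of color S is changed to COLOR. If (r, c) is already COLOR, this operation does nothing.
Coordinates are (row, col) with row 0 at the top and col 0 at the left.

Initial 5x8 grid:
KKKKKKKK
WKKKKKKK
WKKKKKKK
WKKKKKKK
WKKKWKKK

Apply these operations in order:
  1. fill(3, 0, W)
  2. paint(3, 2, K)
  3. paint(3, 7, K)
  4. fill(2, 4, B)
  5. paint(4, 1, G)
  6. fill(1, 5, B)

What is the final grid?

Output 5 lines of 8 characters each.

Answer: BBBBBBBB
WBBBBBBB
WBBBBBBB
WBBBBBBB
WGBBWBBB

Derivation:
After op 1 fill(3,0,W) [0 cells changed]:
KKKKKKKK
WKKKKKKK
WKKKKKKK
WKKKKKKK
WKKKWKKK
After op 2 paint(3,2,K):
KKKKKKKK
WKKKKKKK
WKKKKKKK
WKKKKKKK
WKKKWKKK
After op 3 paint(3,7,K):
KKKKKKKK
WKKKKKKK
WKKKKKKK
WKKKKKKK
WKKKWKKK
After op 4 fill(2,4,B) [35 cells changed]:
BBBBBBBB
WBBBBBBB
WBBBBBBB
WBBBBBBB
WBBBWBBB
After op 5 paint(4,1,G):
BBBBBBBB
WBBBBBBB
WBBBBBBB
WBBBBBBB
WGBBWBBB
After op 6 fill(1,5,B) [0 cells changed]:
BBBBBBBB
WBBBBBBB
WBBBBBBB
WBBBBBBB
WGBBWBBB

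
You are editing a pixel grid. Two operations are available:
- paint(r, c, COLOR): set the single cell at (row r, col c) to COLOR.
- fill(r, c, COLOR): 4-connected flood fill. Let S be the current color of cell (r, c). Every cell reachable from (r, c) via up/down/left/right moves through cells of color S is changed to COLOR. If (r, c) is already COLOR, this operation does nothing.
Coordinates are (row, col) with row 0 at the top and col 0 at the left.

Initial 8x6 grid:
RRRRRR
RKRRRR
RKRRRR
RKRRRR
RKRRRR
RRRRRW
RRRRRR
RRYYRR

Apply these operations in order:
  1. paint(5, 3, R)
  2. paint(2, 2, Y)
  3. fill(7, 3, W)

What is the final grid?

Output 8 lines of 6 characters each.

Answer: RRRRRR
RKRRRR
RKYRRR
RKRRRR
RKRRRR
RRRRRW
RRRRRR
RRWWRR

Derivation:
After op 1 paint(5,3,R):
RRRRRR
RKRRRR
RKRRRR
RKRRRR
RKRRRR
RRRRRW
RRRRRR
RRYYRR
After op 2 paint(2,2,Y):
RRRRRR
RKRRRR
RKYRRR
RKRRRR
RKRRRR
RRRRRW
RRRRRR
RRYYRR
After op 3 fill(7,3,W) [2 cells changed]:
RRRRRR
RKRRRR
RKYRRR
RKRRRR
RKRRRR
RRRRRW
RRRRRR
RRWWRR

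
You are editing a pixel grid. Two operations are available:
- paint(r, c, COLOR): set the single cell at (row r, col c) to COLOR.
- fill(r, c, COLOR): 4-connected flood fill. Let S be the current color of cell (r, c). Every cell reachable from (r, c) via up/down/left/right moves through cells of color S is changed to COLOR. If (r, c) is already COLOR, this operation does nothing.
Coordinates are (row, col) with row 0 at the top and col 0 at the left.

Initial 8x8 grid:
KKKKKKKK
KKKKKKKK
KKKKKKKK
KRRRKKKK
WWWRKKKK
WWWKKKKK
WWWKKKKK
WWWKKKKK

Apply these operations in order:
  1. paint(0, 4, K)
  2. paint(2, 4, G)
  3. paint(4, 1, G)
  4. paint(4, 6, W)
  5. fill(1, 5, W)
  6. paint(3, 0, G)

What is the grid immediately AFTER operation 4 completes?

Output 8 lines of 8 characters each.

Answer: KKKKKKKK
KKKKKKKK
KKKKGKKK
KRRRKKKK
WGWRKKWK
WWWKKKKK
WWWKKKKK
WWWKKKKK

Derivation:
After op 1 paint(0,4,K):
KKKKKKKK
KKKKKKKK
KKKKKKKK
KRRRKKKK
WWWRKKKK
WWWKKKKK
WWWKKKKK
WWWKKKKK
After op 2 paint(2,4,G):
KKKKKKKK
KKKKKKKK
KKKKGKKK
KRRRKKKK
WWWRKKKK
WWWKKKKK
WWWKKKKK
WWWKKKKK
After op 3 paint(4,1,G):
KKKKKKKK
KKKKKKKK
KKKKGKKK
KRRRKKKK
WGWRKKKK
WWWKKKKK
WWWKKKKK
WWWKKKKK
After op 4 paint(4,6,W):
KKKKKKKK
KKKKKKKK
KKKKGKKK
KRRRKKKK
WGWRKKWK
WWWKKKKK
WWWKKKKK
WWWKKKKK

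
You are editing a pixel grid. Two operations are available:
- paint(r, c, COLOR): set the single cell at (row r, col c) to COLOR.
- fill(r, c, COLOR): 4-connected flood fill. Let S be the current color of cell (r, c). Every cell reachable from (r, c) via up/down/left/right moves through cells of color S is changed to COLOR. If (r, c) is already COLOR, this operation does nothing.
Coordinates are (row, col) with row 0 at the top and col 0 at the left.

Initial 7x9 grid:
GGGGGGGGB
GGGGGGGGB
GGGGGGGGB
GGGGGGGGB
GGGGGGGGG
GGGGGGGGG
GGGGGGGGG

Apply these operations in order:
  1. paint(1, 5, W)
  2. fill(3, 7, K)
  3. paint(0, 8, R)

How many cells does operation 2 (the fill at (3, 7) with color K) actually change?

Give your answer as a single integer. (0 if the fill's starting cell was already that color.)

After op 1 paint(1,5,W):
GGGGGGGGB
GGGGGWGGB
GGGGGGGGB
GGGGGGGGB
GGGGGGGGG
GGGGGGGGG
GGGGGGGGG
After op 2 fill(3,7,K) [58 cells changed]:
KKKKKKKKB
KKKKKWKKB
KKKKKKKKB
KKKKKKKKB
KKKKKKKKK
KKKKKKKKK
KKKKKKKKK

Answer: 58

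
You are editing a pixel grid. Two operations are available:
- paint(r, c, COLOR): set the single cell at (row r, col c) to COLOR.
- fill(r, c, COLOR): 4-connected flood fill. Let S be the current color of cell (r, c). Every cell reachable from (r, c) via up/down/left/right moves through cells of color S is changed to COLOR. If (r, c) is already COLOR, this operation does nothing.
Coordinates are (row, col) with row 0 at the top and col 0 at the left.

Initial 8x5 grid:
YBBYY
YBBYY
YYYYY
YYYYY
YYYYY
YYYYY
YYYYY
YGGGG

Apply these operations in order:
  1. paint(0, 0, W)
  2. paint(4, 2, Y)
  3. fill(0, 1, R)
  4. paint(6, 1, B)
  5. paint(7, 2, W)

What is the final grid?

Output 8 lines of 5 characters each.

Answer: WRRYY
YRRYY
YYYYY
YYYYY
YYYYY
YYYYY
YBYYY
YGWGG

Derivation:
After op 1 paint(0,0,W):
WBBYY
YBBYY
YYYYY
YYYYY
YYYYY
YYYYY
YYYYY
YGGGG
After op 2 paint(4,2,Y):
WBBYY
YBBYY
YYYYY
YYYYY
YYYYY
YYYYY
YYYYY
YGGGG
After op 3 fill(0,1,R) [4 cells changed]:
WRRYY
YRRYY
YYYYY
YYYYY
YYYYY
YYYYY
YYYYY
YGGGG
After op 4 paint(6,1,B):
WRRYY
YRRYY
YYYYY
YYYYY
YYYYY
YYYYY
YBYYY
YGGGG
After op 5 paint(7,2,W):
WRRYY
YRRYY
YYYYY
YYYYY
YYYYY
YYYYY
YBYYY
YGWGG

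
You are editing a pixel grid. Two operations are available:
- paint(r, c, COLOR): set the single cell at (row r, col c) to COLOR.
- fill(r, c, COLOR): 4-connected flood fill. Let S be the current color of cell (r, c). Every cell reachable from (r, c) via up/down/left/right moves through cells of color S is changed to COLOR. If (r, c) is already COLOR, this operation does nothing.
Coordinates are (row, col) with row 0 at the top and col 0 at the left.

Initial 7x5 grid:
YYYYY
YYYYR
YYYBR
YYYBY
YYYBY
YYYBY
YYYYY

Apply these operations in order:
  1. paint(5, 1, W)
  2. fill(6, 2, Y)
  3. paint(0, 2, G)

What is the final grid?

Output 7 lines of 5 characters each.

After op 1 paint(5,1,W):
YYYYY
YYYYR
YYYBR
YYYBY
YYYBY
YWYBY
YYYYY
After op 2 fill(6,2,Y) [0 cells changed]:
YYYYY
YYYYR
YYYBR
YYYBY
YYYBY
YWYBY
YYYYY
After op 3 paint(0,2,G):
YYGYY
YYYYR
YYYBR
YYYBY
YYYBY
YWYBY
YYYYY

Answer: YYGYY
YYYYR
YYYBR
YYYBY
YYYBY
YWYBY
YYYYY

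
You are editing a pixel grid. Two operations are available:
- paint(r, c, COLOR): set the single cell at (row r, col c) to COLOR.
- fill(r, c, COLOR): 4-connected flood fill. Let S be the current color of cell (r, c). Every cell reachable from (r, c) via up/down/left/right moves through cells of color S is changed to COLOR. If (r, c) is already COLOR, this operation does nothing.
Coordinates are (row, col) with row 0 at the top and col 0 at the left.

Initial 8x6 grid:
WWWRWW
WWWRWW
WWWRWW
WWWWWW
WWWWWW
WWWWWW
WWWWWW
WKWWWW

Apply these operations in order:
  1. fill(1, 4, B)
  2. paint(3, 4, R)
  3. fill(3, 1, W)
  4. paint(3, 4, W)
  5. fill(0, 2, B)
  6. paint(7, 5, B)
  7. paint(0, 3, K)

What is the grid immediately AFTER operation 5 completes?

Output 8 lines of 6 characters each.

Answer: BBBRBB
BBBRBB
BBBRBB
BBBBBB
BBBBBB
BBBBBB
BBBBBB
BKBBBB

Derivation:
After op 1 fill(1,4,B) [44 cells changed]:
BBBRBB
BBBRBB
BBBRBB
BBBBBB
BBBBBB
BBBBBB
BBBBBB
BKBBBB
After op 2 paint(3,4,R):
BBBRBB
BBBRBB
BBBRBB
BBBBRB
BBBBBB
BBBBBB
BBBBBB
BKBBBB
After op 3 fill(3,1,W) [43 cells changed]:
WWWRWW
WWWRWW
WWWRWW
WWWWRW
WWWWWW
WWWWWW
WWWWWW
WKWWWW
After op 4 paint(3,4,W):
WWWRWW
WWWRWW
WWWRWW
WWWWWW
WWWWWW
WWWWWW
WWWWWW
WKWWWW
After op 5 fill(0,2,B) [44 cells changed]:
BBBRBB
BBBRBB
BBBRBB
BBBBBB
BBBBBB
BBBBBB
BBBBBB
BKBBBB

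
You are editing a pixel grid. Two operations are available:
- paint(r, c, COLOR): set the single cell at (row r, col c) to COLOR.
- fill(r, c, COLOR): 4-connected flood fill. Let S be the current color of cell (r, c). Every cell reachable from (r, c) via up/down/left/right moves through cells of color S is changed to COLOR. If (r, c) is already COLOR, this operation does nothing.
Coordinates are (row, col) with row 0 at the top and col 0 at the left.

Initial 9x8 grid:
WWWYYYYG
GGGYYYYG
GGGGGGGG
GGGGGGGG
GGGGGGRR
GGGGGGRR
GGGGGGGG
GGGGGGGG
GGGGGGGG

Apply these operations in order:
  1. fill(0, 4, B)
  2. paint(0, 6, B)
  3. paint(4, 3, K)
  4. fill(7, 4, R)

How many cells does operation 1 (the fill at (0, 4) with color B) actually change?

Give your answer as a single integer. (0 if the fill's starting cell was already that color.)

Answer: 8

Derivation:
After op 1 fill(0,4,B) [8 cells changed]:
WWWBBBBG
GGGBBBBG
GGGGGGGG
GGGGGGGG
GGGGGGRR
GGGGGGRR
GGGGGGGG
GGGGGGGG
GGGGGGGG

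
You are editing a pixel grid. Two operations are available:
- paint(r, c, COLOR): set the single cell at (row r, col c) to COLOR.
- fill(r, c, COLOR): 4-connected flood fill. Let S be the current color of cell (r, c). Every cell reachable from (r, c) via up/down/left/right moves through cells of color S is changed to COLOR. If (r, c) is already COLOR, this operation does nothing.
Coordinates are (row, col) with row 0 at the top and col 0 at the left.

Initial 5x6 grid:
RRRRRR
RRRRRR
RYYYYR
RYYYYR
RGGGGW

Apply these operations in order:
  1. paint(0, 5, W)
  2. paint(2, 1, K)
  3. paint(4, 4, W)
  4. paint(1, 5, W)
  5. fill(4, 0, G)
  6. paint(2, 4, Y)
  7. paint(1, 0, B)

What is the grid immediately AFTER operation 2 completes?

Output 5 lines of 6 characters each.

Answer: RRRRRW
RRRRRR
RKYYYR
RYYYYR
RGGGGW

Derivation:
After op 1 paint(0,5,W):
RRRRRW
RRRRRR
RYYYYR
RYYYYR
RGGGGW
After op 2 paint(2,1,K):
RRRRRW
RRRRRR
RKYYYR
RYYYYR
RGGGGW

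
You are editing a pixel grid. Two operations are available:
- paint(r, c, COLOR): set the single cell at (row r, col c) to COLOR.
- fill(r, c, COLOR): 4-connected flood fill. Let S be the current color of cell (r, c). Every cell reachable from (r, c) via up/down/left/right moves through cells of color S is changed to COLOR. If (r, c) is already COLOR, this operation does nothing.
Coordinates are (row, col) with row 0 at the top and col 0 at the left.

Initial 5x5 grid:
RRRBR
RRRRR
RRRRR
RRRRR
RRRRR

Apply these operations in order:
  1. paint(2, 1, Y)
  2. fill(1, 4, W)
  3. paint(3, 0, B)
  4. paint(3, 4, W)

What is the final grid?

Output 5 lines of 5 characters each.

After op 1 paint(2,1,Y):
RRRBR
RRRRR
RYRRR
RRRRR
RRRRR
After op 2 fill(1,4,W) [23 cells changed]:
WWWBW
WWWWW
WYWWW
WWWWW
WWWWW
After op 3 paint(3,0,B):
WWWBW
WWWWW
WYWWW
BWWWW
WWWWW
After op 4 paint(3,4,W):
WWWBW
WWWWW
WYWWW
BWWWW
WWWWW

Answer: WWWBW
WWWWW
WYWWW
BWWWW
WWWWW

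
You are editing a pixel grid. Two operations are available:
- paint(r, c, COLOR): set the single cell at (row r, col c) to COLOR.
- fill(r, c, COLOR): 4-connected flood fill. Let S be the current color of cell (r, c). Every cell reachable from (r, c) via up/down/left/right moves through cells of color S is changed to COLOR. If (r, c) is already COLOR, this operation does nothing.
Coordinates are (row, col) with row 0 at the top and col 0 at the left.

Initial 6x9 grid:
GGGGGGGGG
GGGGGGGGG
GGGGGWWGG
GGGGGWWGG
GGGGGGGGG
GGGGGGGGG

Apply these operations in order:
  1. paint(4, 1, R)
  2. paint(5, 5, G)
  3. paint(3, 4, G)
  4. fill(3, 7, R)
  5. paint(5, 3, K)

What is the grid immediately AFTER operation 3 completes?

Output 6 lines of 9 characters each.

Answer: GGGGGGGGG
GGGGGGGGG
GGGGGWWGG
GGGGGWWGG
GRGGGGGGG
GGGGGGGGG

Derivation:
After op 1 paint(4,1,R):
GGGGGGGGG
GGGGGGGGG
GGGGGWWGG
GGGGGWWGG
GRGGGGGGG
GGGGGGGGG
After op 2 paint(5,5,G):
GGGGGGGGG
GGGGGGGGG
GGGGGWWGG
GGGGGWWGG
GRGGGGGGG
GGGGGGGGG
After op 3 paint(3,4,G):
GGGGGGGGG
GGGGGGGGG
GGGGGWWGG
GGGGGWWGG
GRGGGGGGG
GGGGGGGGG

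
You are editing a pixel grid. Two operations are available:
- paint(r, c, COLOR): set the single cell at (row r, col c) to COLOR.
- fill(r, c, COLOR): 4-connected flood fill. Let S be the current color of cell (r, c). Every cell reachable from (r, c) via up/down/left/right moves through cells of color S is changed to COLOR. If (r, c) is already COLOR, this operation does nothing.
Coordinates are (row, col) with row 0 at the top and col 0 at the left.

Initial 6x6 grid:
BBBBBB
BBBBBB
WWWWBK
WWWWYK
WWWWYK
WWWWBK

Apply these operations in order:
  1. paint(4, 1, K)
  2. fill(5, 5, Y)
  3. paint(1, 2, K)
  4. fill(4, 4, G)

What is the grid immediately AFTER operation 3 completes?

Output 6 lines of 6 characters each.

Answer: BBBBBB
BBKBBB
WWWWBY
WWWWYY
WKWWYY
WWWWBY

Derivation:
After op 1 paint(4,1,K):
BBBBBB
BBBBBB
WWWWBK
WWWWYK
WKWWYK
WWWWBK
After op 2 fill(5,5,Y) [4 cells changed]:
BBBBBB
BBBBBB
WWWWBY
WWWWYY
WKWWYY
WWWWBY
After op 3 paint(1,2,K):
BBBBBB
BBKBBB
WWWWBY
WWWWYY
WKWWYY
WWWWBY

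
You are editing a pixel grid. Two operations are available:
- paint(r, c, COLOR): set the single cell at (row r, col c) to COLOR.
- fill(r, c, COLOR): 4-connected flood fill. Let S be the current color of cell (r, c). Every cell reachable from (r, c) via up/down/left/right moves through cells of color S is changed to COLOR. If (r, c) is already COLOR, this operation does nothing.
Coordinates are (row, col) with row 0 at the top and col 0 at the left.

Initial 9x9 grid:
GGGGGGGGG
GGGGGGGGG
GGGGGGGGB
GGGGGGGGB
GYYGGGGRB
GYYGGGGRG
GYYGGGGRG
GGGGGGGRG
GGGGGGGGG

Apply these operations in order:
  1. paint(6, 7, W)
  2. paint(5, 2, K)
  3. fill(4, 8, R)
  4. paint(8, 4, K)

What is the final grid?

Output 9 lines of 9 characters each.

Answer: GGGGGGGGG
GGGGGGGGG
GGGGGGGGR
GGGGGGGGR
GYYGGGGRR
GYKGGGGRG
GYYGGGGWG
GGGGGGGRG
GGGGKGGGG

Derivation:
After op 1 paint(6,7,W):
GGGGGGGGG
GGGGGGGGG
GGGGGGGGB
GGGGGGGGB
GYYGGGGRB
GYYGGGGRG
GYYGGGGWG
GGGGGGGRG
GGGGGGGGG
After op 2 paint(5,2,K):
GGGGGGGGG
GGGGGGGGG
GGGGGGGGB
GGGGGGGGB
GYYGGGGRB
GYKGGGGRG
GYYGGGGWG
GGGGGGGRG
GGGGGGGGG
After op 3 fill(4,8,R) [3 cells changed]:
GGGGGGGGG
GGGGGGGGG
GGGGGGGGR
GGGGGGGGR
GYYGGGGRR
GYKGGGGRG
GYYGGGGWG
GGGGGGGRG
GGGGGGGGG
After op 4 paint(8,4,K):
GGGGGGGGG
GGGGGGGGG
GGGGGGGGR
GGGGGGGGR
GYYGGGGRR
GYKGGGGRG
GYYGGGGWG
GGGGGGGRG
GGGGKGGGG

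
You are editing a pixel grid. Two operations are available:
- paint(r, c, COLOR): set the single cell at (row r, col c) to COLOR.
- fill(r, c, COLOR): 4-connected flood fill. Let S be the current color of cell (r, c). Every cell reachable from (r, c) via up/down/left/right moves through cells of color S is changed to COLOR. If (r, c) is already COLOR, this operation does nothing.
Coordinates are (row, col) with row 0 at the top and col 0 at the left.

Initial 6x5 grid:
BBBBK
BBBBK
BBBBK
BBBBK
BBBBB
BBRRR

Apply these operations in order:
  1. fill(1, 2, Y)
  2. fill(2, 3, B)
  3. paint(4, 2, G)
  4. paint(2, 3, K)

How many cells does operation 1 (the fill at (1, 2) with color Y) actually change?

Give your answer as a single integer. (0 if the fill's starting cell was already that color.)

After op 1 fill(1,2,Y) [23 cells changed]:
YYYYK
YYYYK
YYYYK
YYYYK
YYYYY
YYRRR

Answer: 23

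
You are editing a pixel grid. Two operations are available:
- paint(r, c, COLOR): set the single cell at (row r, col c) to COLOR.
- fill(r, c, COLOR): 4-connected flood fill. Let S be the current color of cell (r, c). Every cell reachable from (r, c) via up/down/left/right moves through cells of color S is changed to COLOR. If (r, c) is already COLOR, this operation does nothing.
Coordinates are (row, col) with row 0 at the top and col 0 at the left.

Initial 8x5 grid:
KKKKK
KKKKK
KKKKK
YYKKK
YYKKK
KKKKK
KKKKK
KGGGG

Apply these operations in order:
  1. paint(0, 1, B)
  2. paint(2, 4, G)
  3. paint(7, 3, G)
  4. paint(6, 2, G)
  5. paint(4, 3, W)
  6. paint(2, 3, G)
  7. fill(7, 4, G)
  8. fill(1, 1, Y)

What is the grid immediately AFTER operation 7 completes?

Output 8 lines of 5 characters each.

Answer: KBKKK
KKKKK
KKKGG
YYKKK
YYKWK
KKKKK
KKGKK
KGGGG

Derivation:
After op 1 paint(0,1,B):
KBKKK
KKKKK
KKKKK
YYKKK
YYKKK
KKKKK
KKKKK
KGGGG
After op 2 paint(2,4,G):
KBKKK
KKKKK
KKKKG
YYKKK
YYKKK
KKKKK
KKKKK
KGGGG
After op 3 paint(7,3,G):
KBKKK
KKKKK
KKKKG
YYKKK
YYKKK
KKKKK
KKKKK
KGGGG
After op 4 paint(6,2,G):
KBKKK
KKKKK
KKKKG
YYKKK
YYKKK
KKKKK
KKGKK
KGGGG
After op 5 paint(4,3,W):
KBKKK
KKKKK
KKKKG
YYKKK
YYKWK
KKKKK
KKGKK
KGGGG
After op 6 paint(2,3,G):
KBKKK
KKKKK
KKKGG
YYKKK
YYKWK
KKKKK
KKGKK
KGGGG
After op 7 fill(7,4,G) [0 cells changed]:
KBKKK
KKKKK
KKKGG
YYKKK
YYKWK
KKKKK
KKGKK
KGGGG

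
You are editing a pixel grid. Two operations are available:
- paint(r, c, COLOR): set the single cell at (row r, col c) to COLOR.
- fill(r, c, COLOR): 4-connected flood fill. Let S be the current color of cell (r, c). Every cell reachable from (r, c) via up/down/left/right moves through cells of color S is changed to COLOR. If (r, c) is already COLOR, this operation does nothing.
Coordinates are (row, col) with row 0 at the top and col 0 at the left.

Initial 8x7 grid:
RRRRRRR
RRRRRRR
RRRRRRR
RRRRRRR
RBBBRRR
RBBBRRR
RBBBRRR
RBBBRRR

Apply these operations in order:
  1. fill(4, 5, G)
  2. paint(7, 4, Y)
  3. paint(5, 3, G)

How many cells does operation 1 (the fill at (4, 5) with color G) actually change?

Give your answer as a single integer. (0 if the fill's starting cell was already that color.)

After op 1 fill(4,5,G) [44 cells changed]:
GGGGGGG
GGGGGGG
GGGGGGG
GGGGGGG
GBBBGGG
GBBBGGG
GBBBGGG
GBBBGGG

Answer: 44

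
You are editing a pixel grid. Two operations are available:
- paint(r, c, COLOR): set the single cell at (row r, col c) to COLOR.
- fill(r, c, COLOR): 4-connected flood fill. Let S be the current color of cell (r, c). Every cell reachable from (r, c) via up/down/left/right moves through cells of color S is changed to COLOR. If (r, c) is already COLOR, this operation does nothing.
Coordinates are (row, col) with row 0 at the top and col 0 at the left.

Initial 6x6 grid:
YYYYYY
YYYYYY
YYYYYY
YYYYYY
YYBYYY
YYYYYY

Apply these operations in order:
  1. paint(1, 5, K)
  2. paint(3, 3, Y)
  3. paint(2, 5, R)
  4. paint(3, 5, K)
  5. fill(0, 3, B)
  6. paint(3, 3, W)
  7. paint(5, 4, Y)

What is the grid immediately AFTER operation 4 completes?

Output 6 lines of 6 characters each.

After op 1 paint(1,5,K):
YYYYYY
YYYYYK
YYYYYY
YYYYYY
YYBYYY
YYYYYY
After op 2 paint(3,3,Y):
YYYYYY
YYYYYK
YYYYYY
YYYYYY
YYBYYY
YYYYYY
After op 3 paint(2,5,R):
YYYYYY
YYYYYK
YYYYYR
YYYYYY
YYBYYY
YYYYYY
After op 4 paint(3,5,K):
YYYYYY
YYYYYK
YYYYYR
YYYYYK
YYBYYY
YYYYYY

Answer: YYYYYY
YYYYYK
YYYYYR
YYYYYK
YYBYYY
YYYYYY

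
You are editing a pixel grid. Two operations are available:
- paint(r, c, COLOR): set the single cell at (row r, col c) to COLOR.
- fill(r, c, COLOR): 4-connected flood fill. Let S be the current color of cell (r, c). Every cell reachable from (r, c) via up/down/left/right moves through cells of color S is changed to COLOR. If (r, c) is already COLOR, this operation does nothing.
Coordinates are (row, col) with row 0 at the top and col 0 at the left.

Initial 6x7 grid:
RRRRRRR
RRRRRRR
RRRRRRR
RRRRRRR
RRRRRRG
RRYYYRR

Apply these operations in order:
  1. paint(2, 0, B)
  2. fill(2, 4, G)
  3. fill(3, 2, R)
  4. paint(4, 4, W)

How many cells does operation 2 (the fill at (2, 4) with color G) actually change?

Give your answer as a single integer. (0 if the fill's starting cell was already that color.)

After op 1 paint(2,0,B):
RRRRRRR
RRRRRRR
BRRRRRR
RRRRRRR
RRRRRRG
RRYYYRR
After op 2 fill(2,4,G) [37 cells changed]:
GGGGGGG
GGGGGGG
BGGGGGG
GGGGGGG
GGGGGGG
GGYYYGG

Answer: 37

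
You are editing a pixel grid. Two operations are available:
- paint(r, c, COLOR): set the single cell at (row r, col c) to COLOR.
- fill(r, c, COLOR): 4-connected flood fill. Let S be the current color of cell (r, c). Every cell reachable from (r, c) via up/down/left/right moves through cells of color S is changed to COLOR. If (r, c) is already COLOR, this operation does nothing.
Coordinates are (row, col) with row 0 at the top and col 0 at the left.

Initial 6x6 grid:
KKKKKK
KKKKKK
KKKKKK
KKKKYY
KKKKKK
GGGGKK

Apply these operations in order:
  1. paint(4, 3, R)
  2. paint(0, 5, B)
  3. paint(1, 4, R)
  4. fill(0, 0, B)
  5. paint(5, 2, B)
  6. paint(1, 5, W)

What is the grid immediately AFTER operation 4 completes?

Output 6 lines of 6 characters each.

After op 1 paint(4,3,R):
KKKKKK
KKKKKK
KKKKKK
KKKKYY
KKKRKK
GGGGKK
After op 2 paint(0,5,B):
KKKKKB
KKKKKK
KKKKKK
KKKKYY
KKKRKK
GGGGKK
After op 3 paint(1,4,R):
KKKKKB
KKKKRK
KKKKKK
KKKKYY
KKKRKK
GGGGKK
After op 4 fill(0,0,B) [23 cells changed]:
BBBBBB
BBBBRB
BBBBBB
BBBBYY
BBBRKK
GGGGKK

Answer: BBBBBB
BBBBRB
BBBBBB
BBBBYY
BBBRKK
GGGGKK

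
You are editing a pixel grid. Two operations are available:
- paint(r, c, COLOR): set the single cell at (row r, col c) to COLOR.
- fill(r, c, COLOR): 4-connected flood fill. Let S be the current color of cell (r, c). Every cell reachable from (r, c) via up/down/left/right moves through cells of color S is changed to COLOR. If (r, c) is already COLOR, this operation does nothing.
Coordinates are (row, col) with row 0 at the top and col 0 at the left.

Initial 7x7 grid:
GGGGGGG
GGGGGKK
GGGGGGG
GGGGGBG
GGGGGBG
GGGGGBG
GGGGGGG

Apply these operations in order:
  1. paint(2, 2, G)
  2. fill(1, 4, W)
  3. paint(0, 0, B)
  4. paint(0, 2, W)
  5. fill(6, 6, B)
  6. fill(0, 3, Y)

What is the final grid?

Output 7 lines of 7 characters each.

Answer: YYYYYYY
YYYYYKK
YYYYYYY
YYYYYYY
YYYYYYY
YYYYYYY
YYYYYYY

Derivation:
After op 1 paint(2,2,G):
GGGGGGG
GGGGGKK
GGGGGGG
GGGGGBG
GGGGGBG
GGGGGBG
GGGGGGG
After op 2 fill(1,4,W) [44 cells changed]:
WWWWWWW
WWWWWKK
WWWWWWW
WWWWWBW
WWWWWBW
WWWWWBW
WWWWWWW
After op 3 paint(0,0,B):
BWWWWWW
WWWWWKK
WWWWWWW
WWWWWBW
WWWWWBW
WWWWWBW
WWWWWWW
After op 4 paint(0,2,W):
BWWWWWW
WWWWWKK
WWWWWWW
WWWWWBW
WWWWWBW
WWWWWBW
WWWWWWW
After op 5 fill(6,6,B) [43 cells changed]:
BBBBBBB
BBBBBKK
BBBBBBB
BBBBBBB
BBBBBBB
BBBBBBB
BBBBBBB
After op 6 fill(0,3,Y) [47 cells changed]:
YYYYYYY
YYYYYKK
YYYYYYY
YYYYYYY
YYYYYYY
YYYYYYY
YYYYYYY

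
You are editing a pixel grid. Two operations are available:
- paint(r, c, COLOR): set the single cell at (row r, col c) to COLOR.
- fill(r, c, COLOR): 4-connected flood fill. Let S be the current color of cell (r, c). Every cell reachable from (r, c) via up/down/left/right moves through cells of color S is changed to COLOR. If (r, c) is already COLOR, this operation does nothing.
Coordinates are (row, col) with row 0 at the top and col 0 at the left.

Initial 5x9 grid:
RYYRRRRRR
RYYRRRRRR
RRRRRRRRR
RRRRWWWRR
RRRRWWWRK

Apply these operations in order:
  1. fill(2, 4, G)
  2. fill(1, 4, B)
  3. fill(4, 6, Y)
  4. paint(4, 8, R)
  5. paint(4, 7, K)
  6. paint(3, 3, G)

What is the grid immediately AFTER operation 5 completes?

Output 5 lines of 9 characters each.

After op 1 fill(2,4,G) [34 cells changed]:
GYYGGGGGG
GYYGGGGGG
GGGGGGGGG
GGGGWWWGG
GGGGWWWGK
After op 2 fill(1,4,B) [34 cells changed]:
BYYBBBBBB
BYYBBBBBB
BBBBBBBBB
BBBBWWWBB
BBBBWWWBK
After op 3 fill(4,6,Y) [6 cells changed]:
BYYBBBBBB
BYYBBBBBB
BBBBBBBBB
BBBBYYYBB
BBBBYYYBK
After op 4 paint(4,8,R):
BYYBBBBBB
BYYBBBBBB
BBBBBBBBB
BBBBYYYBB
BBBBYYYBR
After op 5 paint(4,7,K):
BYYBBBBBB
BYYBBBBBB
BBBBBBBBB
BBBBYYYBB
BBBBYYYKR

Answer: BYYBBBBBB
BYYBBBBBB
BBBBBBBBB
BBBBYYYBB
BBBBYYYKR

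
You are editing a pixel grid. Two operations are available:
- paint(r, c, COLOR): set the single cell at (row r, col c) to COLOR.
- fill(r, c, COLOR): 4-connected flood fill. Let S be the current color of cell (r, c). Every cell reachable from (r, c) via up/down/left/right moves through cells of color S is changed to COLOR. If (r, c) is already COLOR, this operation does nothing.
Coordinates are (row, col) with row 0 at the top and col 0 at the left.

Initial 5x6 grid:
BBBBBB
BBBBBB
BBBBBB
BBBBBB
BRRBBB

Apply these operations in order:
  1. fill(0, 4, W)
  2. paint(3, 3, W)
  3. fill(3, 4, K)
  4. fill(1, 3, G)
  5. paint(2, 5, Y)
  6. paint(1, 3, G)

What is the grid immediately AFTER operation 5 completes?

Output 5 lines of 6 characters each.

Answer: GGGGGG
GGGGGG
GGGGGY
GGGGGG
GRRGGG

Derivation:
After op 1 fill(0,4,W) [28 cells changed]:
WWWWWW
WWWWWW
WWWWWW
WWWWWW
WRRWWW
After op 2 paint(3,3,W):
WWWWWW
WWWWWW
WWWWWW
WWWWWW
WRRWWW
After op 3 fill(3,4,K) [28 cells changed]:
KKKKKK
KKKKKK
KKKKKK
KKKKKK
KRRKKK
After op 4 fill(1,3,G) [28 cells changed]:
GGGGGG
GGGGGG
GGGGGG
GGGGGG
GRRGGG
After op 5 paint(2,5,Y):
GGGGGG
GGGGGG
GGGGGY
GGGGGG
GRRGGG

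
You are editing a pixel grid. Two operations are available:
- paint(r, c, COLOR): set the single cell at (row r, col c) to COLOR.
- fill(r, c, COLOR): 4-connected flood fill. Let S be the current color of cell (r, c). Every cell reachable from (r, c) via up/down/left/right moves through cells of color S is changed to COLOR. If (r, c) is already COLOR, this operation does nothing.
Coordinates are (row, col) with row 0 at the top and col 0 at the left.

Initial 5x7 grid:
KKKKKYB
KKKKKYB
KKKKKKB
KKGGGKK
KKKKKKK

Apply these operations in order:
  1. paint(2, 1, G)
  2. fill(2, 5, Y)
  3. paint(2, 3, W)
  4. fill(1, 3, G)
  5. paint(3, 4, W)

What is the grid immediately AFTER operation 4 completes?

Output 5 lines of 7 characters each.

Answer: GGGGGGB
GGGGGGB
GGGWGGB
GGGGGGG
GGGGGGG

Derivation:
After op 1 paint(2,1,G):
KKKKKYB
KKKKKYB
KGKKKKB
KKGGGKK
KKKKKKK
After op 2 fill(2,5,Y) [26 cells changed]:
YYYYYYB
YYYYYYB
YGYYYYB
YYGGGYY
YYYYYYY
After op 3 paint(2,3,W):
YYYYYYB
YYYYYYB
YGYWYYB
YYGGGYY
YYYYYYY
After op 4 fill(1,3,G) [27 cells changed]:
GGGGGGB
GGGGGGB
GGGWGGB
GGGGGGG
GGGGGGG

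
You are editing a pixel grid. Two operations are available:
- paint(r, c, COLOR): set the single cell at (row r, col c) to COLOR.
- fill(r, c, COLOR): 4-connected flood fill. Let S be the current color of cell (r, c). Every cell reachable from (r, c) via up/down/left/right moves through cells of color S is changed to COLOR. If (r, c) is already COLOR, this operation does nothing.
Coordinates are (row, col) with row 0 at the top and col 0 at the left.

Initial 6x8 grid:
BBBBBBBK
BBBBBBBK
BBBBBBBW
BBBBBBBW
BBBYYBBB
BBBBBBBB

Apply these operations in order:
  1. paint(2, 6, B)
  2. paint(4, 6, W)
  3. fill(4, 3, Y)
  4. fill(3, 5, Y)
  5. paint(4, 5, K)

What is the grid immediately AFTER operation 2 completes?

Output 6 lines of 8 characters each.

Answer: BBBBBBBK
BBBBBBBK
BBBBBBBW
BBBBBBBW
BBBYYBWB
BBBBBBBB

Derivation:
After op 1 paint(2,6,B):
BBBBBBBK
BBBBBBBK
BBBBBBBW
BBBBBBBW
BBBYYBBB
BBBBBBBB
After op 2 paint(4,6,W):
BBBBBBBK
BBBBBBBK
BBBBBBBW
BBBBBBBW
BBBYYBWB
BBBBBBBB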